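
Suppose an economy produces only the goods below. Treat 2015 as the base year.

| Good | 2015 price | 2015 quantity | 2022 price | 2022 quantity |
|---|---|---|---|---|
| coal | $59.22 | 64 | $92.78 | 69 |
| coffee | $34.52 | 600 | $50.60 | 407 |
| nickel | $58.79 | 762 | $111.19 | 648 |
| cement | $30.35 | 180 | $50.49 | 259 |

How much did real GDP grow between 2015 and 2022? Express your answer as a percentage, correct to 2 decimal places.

-14.27%

Real GDP 2015 = Nominal GDP 2015 = 59.22·64 + 34.52·600 + 58.79·762 + 30.35·180 = 74763.06.
Real GDP 2022 (at 2015 prices) = 59.22·69 + 34.52·407 + 58.79·648 + 30.35·259 = 64092.39.
Real growth = 64092.39/74763.06 − 1 = -0.1427.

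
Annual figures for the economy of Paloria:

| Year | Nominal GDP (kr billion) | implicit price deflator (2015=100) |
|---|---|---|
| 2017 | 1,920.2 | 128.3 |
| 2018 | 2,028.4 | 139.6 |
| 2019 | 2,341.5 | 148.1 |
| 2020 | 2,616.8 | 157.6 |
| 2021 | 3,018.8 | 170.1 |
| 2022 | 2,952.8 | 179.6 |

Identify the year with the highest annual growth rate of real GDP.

2019

2018: real = 2028.4/1.396 = 1453.01; growth vs 2017 (1496.65) = -2.92%.
2019: real = 2341.5/1.481 = 1581.03; growth vs 2018 (1453.01) = 8.81%.
2020: real = 2616.8/1.576 = 1660.41; growth vs 2019 (1581.03) = 5.02%.
2021: real = 3018.8/1.701 = 1774.72; growth vs 2020 (1660.41) = 6.88%.
2022: real = 2952.8/1.796 = 1644.10; growth vs 2021 (1774.72) = -7.36%.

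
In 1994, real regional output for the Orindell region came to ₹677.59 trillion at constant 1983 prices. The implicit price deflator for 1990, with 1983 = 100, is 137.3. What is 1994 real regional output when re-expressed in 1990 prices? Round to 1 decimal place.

₹930.3 trillion

Real regional output in 1990 prices = Real regional output in 1983 prices × (P_1990/P_1983) = 677.59 × 1.373 = 930.33.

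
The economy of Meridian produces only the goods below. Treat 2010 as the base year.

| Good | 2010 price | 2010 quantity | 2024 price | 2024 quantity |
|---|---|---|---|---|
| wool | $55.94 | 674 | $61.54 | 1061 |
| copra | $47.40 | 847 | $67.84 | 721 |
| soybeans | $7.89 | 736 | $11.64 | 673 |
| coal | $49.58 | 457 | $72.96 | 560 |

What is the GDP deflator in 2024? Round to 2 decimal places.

Nominal GDP 2024 = 61.54·1061 + 67.84·721 + 11.64·673 + 72.96·560 = 162897.90.
Real GDP 2024 (at 2010 prices) = 55.94·1061 + 47.40·721 + 7.89·673 + 49.58·560 = 126602.51.
Deflator = Nominal/Real × 100 = 162897.90/126602.51 × 100 = 128.669.

128.67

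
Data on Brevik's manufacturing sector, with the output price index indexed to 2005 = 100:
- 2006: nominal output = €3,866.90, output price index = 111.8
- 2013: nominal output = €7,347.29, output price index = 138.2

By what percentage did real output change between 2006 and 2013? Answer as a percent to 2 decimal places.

Deflate each year: 2006 → 3866.90/1.118 = 3458.77; 2013 → 7347.29/1.382 = 5316.42.
So real output changed by 5316.42/3458.77 − 1 = 0.5371, i.e. 53.71%.

53.71%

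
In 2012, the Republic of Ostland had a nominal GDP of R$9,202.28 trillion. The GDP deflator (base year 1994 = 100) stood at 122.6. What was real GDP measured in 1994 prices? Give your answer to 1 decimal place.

Real GDP = Nominal / (GDP deflator/100) = 9202.28 / 1.226 = 7505.94.

R$7,505.9 trillion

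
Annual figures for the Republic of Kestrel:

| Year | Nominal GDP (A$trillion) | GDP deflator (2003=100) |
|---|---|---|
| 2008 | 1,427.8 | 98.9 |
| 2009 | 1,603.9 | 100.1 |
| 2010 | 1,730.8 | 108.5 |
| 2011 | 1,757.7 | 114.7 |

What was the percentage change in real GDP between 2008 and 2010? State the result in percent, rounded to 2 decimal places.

10.50%

Real GDP 2008 = 1427.8/0.989 = 1443.68.
Real GDP 2010 = 1730.8/1.085 = 1595.21.
Change = 1595.21/1443.68 − 1 = 0.1050.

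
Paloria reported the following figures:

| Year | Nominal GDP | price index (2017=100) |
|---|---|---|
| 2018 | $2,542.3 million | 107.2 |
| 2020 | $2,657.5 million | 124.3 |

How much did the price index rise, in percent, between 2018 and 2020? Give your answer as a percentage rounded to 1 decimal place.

16.0%

Price-level change = 124.3 / 107.2 − 1 = 0.1595.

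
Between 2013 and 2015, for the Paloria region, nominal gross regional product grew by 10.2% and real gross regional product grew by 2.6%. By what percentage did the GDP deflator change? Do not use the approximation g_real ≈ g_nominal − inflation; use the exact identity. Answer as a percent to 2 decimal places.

7.41%

(1 + g_nom) = (1 + g_real)(1 + π), so π = 1.1020 / 1.0260 − 1 = 0.07407.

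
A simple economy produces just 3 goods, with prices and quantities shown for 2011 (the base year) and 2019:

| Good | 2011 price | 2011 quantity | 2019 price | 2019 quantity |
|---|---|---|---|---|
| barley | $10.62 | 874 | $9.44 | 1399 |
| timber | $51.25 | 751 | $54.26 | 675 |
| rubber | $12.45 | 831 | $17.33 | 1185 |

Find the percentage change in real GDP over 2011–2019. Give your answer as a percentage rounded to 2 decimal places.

10.48%

Real GDP 2011 = Nominal GDP 2011 = 10.62·874 + 51.25·751 + 12.45·831 = 58116.58.
Real GDP 2019 (at 2011 prices) = 10.62·1399 + 51.25·675 + 12.45·1185 = 64204.38.
Real growth = 64204.38/58116.58 − 1 = 0.1048.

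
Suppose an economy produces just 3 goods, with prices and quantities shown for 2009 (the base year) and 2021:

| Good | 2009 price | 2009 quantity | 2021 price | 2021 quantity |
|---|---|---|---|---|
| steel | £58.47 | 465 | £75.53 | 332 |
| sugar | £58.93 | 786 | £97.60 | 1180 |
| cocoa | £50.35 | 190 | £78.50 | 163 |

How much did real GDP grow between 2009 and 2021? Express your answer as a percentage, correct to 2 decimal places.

16.95%

Real GDP 2009 = Nominal GDP 2009 = 58.47·465 + 58.93·786 + 50.35·190 = 83074.03.
Real GDP 2021 (at 2009 prices) = 58.47·332 + 58.93·1180 + 50.35·163 = 97156.49.
Real growth = 97156.49/83074.03 − 1 = 0.1695.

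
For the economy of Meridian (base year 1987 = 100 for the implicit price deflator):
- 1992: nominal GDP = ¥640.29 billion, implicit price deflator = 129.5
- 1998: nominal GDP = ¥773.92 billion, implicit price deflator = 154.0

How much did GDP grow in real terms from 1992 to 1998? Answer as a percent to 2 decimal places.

1.64%

Deflate each year: 1992 → 640.29/1.295 = 494.43; 1998 → 773.92/1.540 = 502.55.
So real GDP changed by 502.55/494.43 − 1 = 0.0164, i.e. 1.64%.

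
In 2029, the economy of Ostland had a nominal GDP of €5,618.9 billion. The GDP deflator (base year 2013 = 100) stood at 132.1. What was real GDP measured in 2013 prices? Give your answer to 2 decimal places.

Real GDP = Nominal / (GDP deflator/100) = 5618.9 / 1.321 = 4253.52.

€4,253.52 billion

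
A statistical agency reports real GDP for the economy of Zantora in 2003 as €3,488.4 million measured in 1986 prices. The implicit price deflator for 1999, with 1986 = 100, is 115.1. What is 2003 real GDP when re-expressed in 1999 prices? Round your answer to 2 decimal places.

Real GDP in 1999 prices = Real GDP in 1986 prices × (P_1999/P_1986) = 3488.4 × 1.151 = 4015.15.

€4,015.15 million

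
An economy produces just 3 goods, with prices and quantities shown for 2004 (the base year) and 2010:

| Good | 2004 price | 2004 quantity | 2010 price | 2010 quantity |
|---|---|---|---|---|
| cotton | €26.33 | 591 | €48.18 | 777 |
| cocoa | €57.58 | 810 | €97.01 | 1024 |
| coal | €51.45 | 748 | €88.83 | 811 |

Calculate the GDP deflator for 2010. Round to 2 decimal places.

172.37

Nominal GDP 2010 = 48.18·777 + 97.01·1024 + 88.83·811 = 208815.23.
Real GDP 2010 (at 2004 prices) = 26.33·777 + 57.58·1024 + 51.45·811 = 121146.28.
Deflator = Nominal/Real × 100 = 208815.23/121146.28 × 100 = 172.366.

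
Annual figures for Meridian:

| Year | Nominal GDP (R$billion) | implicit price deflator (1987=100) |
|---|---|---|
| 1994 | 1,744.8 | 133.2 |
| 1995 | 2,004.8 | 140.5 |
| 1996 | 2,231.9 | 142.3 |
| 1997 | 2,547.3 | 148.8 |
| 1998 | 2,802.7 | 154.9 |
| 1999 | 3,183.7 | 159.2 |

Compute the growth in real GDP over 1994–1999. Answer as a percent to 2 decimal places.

Real GDP 1994 = 1744.8/1.332 = 1309.91.
Real GDP 1999 = 3183.7/1.592 = 1999.81.
Change = 1999.81/1309.91 − 1 = 0.5267.

52.67%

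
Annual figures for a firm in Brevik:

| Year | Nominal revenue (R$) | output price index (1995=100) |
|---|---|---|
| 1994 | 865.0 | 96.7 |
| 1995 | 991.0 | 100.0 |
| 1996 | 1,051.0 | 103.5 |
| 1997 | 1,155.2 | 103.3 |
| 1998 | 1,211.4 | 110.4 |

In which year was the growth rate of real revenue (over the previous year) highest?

1995

1995: real = 991.0/1.000 = 991.00; growth vs 1994 (894.52) = 10.79%.
1996: real = 1051.0/1.035 = 1015.46; growth vs 1995 (991.00) = 2.47%.
1997: real = 1155.2/1.033 = 1118.30; growth vs 1996 (1015.46) = 10.13%.
1998: real = 1211.4/1.104 = 1097.28; growth vs 1997 (1118.30) = -1.88%.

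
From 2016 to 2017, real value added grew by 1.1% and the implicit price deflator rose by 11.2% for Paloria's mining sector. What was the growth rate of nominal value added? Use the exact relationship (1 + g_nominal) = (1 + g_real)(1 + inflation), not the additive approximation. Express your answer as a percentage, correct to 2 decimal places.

12.42%

(1 + g_nom) = (1 + g_real)(1 + π) = 1.0110 × 1.1120 = 1.12423.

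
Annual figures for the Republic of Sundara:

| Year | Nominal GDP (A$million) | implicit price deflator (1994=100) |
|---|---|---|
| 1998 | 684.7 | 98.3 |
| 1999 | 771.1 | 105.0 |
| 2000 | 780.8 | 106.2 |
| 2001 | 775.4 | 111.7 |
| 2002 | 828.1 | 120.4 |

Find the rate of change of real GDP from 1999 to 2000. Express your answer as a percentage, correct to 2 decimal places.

0.11%

Real GDP 1999 = 771.1/1.050 = 734.38.
Real GDP 2000 = 780.8/1.062 = 735.22.
Change = 735.22/734.38 − 1 = 0.0011.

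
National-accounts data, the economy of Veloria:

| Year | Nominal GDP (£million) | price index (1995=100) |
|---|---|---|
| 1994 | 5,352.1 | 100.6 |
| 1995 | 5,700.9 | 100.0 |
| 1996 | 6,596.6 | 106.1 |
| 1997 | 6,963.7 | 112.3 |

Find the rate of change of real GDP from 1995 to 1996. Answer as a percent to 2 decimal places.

9.06%

Real GDP 1995 = 5700.9/1.000 = 5700.90.
Real GDP 1996 = 6596.6/1.061 = 6217.34.
Change = 6217.34/5700.90 − 1 = 0.0906.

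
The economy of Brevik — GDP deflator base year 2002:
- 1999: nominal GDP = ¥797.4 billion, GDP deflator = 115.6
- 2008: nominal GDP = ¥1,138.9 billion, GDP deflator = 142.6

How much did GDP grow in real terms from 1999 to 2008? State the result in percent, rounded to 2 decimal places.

15.78%

Real GDP 1999 = 797.4 / 1.156 = 689.79.
Real GDP 2008 = 1138.9 / 1.426 = 798.67.
Real growth = 798.67 / 689.79 − 1 = 0.1578.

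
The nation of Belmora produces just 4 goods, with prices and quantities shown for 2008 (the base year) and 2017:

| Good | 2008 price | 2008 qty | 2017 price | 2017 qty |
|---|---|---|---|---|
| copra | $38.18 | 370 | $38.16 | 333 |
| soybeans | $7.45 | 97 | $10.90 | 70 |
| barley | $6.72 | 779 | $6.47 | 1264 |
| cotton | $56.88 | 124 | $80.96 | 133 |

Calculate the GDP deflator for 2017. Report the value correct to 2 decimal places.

110.66

Nominal GDP 2017 = 38.16·333 + 10.90·70 + 6.47·1264 + 80.96·133 = 32416.04.
Real GDP 2017 (at 2008 prices) = 38.18·333 + 7.45·70 + 6.72·1264 + 56.88·133 = 29294.56.
Deflator = Nominal/Real × 100 = 32416.04/29294.56 × 100 = 110.655.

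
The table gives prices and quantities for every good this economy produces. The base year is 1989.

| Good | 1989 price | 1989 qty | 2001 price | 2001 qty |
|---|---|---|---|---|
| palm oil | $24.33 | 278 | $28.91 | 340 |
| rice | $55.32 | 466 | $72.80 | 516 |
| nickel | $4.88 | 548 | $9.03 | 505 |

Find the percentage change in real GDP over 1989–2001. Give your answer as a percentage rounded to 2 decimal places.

11.54%

Real GDP 1989 = Nominal GDP 1989 = 24.33·278 + 55.32·466 + 4.88·548 = 35217.10.
Real GDP 2001 (at 1989 prices) = 24.33·340 + 55.32·516 + 4.88·505 = 39281.72.
Real growth = 39281.72/35217.10 − 1 = 0.1154.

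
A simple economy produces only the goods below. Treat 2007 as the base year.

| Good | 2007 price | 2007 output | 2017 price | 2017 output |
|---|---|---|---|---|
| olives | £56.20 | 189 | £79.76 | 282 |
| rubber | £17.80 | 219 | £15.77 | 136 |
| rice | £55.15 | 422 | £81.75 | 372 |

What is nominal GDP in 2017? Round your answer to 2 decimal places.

Nominal GDP 2017 = Σ (p_2017 × q_2017) = 79.76·282 + 15.77·136 + 81.75·372 = 55048.04.

£55048.04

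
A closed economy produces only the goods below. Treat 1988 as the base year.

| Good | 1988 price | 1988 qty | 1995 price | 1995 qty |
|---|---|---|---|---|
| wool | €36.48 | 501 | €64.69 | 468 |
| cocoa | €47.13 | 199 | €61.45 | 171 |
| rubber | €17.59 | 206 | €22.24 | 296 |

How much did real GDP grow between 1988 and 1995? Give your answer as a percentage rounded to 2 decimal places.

-3.01%

Real GDP 1988 = Nominal GDP 1988 = 36.48·501 + 47.13·199 + 17.59·206 = 31278.89.
Real GDP 1995 (at 1988 prices) = 36.48·468 + 47.13·171 + 17.59·296 = 30338.51.
Real growth = 30338.51/31278.89 − 1 = -0.0301.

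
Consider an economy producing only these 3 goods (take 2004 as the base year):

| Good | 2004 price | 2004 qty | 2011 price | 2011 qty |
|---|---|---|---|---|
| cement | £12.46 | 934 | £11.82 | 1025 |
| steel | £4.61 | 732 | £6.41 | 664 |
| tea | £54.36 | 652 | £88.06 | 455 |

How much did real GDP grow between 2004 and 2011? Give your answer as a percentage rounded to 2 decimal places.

-19.60%

Real GDP 2004 = Nominal GDP 2004 = 12.46·934 + 4.61·732 + 54.36·652 = 50454.88.
Real GDP 2011 (at 2004 prices) = 12.46·1025 + 4.61·664 + 54.36·455 = 40566.34.
Real growth = 40566.34/50454.88 − 1 = -0.1960.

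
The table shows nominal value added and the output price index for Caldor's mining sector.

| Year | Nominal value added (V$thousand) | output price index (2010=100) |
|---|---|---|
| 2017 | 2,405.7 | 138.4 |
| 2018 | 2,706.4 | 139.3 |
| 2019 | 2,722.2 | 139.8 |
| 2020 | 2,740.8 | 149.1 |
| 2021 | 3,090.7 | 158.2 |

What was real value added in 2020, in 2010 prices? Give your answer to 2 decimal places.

Real value added 2020 = 2740.8 / 1.491 = 1838.23.

V$1,838.23 thousand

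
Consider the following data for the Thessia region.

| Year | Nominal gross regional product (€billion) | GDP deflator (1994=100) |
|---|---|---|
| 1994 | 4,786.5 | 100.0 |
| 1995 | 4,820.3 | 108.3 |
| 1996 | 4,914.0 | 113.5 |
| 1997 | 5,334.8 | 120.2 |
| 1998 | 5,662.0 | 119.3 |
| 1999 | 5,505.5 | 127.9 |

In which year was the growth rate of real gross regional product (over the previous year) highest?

1995: real = 4820.3/1.083 = 4450.88; growth vs 1994 (4786.50) = -7.01%.
1996: real = 4914.0/1.135 = 4329.52; growth vs 1995 (4450.88) = -2.73%.
1997: real = 5334.8/1.202 = 4438.27; growth vs 1996 (4329.52) = 2.51%.
1998: real = 5662.0/1.193 = 4746.02; growth vs 1997 (4438.27) = 6.93%.
1999: real = 5505.5/1.279 = 4304.53; growth vs 1998 (4746.02) = -9.30%.

1998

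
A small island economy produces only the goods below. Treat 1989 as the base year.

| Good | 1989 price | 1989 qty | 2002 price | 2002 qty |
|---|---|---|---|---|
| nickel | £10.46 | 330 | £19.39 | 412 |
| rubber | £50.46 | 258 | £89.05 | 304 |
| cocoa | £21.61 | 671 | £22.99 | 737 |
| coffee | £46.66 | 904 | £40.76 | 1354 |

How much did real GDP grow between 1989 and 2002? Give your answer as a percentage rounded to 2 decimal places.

35.00%

Real GDP 1989 = Nominal GDP 1989 = 10.46·330 + 50.46·258 + 21.61·671 + 46.66·904 = 73151.43.
Real GDP 2002 (at 1989 prices) = 10.46·412 + 50.46·304 + 21.61·737 + 46.66·1354 = 98753.57.
Real growth = 98753.57/73151.43 − 1 = 0.3500.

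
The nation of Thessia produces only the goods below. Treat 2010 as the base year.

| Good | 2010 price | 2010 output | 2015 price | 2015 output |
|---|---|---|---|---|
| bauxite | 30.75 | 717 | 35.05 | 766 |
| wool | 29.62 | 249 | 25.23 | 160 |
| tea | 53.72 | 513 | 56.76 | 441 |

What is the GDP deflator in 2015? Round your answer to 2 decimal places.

107.56

Nominal GDP 2015 = 35.05·766 + 25.23·160 + 56.76·441 = 55916.26.
Real GDP 2015 (at 2010 prices) = 30.75·766 + 29.62·160 + 53.72·441 = 51984.22.
Deflator = Nominal/Real × 100 = 55916.26/51984.22 × 100 = 107.564.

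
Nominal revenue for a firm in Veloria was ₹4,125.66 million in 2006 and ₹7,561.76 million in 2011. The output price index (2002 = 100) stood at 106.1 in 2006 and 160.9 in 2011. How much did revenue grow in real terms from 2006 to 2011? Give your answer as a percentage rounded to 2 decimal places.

Deflate each year: 2006 → 4125.66/1.061 = 3888.46; 2011 → 7561.76/1.609 = 4699.66.
So real revenue changed by 4699.66/3888.46 − 1 = 0.2086, i.e. 20.86%.

20.86%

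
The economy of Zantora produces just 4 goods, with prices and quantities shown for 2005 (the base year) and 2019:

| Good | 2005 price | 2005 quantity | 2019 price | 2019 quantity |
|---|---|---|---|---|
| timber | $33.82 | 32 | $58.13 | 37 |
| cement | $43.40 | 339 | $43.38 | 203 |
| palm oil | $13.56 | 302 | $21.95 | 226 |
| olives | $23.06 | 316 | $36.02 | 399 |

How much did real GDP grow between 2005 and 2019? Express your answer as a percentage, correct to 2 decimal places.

-17.85%

Real GDP 2005 = Nominal GDP 2005 = 33.82·32 + 43.40·339 + 13.56·302 + 23.06·316 = 27176.92.
Real GDP 2019 (at 2005 prices) = 33.82·37 + 43.40·203 + 13.56·226 + 23.06·399 = 22327.04.
Real growth = 22327.04/27176.92 − 1 = -0.1785.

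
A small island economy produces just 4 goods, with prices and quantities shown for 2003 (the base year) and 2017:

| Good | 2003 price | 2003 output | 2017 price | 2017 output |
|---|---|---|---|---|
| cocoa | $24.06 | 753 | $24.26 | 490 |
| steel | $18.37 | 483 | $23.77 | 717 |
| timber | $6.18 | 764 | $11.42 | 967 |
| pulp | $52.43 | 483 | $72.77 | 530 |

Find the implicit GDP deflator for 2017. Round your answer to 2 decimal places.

Nominal GDP 2017 = 24.26·490 + 23.77·717 + 11.42·967 + 72.77·530 = 78541.73.
Real GDP 2017 (at 2003 prices) = 24.06·490 + 18.37·717 + 6.18·967 + 52.43·530 = 58724.65.
Deflator = Nominal/Real × 100 = 78541.73/58724.65 × 100 = 133.746.

133.75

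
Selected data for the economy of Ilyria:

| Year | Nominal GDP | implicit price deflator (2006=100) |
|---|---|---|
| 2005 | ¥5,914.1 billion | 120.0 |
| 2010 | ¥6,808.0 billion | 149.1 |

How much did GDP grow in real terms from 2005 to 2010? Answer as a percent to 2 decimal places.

-7.35%

Deflate each year: 2005 → 5914.1/1.200 = 4928.42; 2010 → 6808.0/1.491 = 4566.06.
So real GDP changed by 4566.06/4928.42 − 1 = -0.0735, i.e. -7.35%.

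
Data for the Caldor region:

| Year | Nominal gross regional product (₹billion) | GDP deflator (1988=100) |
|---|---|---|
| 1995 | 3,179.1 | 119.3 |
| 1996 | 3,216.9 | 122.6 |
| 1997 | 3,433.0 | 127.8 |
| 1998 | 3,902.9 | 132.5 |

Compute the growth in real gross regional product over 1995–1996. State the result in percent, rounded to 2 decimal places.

-1.53%

Real gross regional product 1995 = 3179.1/1.193 = 2664.79.
Real gross regional product 1996 = 3216.9/1.226 = 2623.90.
Change = 2623.90/2664.79 − 1 = -0.0153.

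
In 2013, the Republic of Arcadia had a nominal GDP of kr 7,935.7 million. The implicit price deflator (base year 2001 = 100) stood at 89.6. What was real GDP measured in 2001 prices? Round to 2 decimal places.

kr 8,856.81 million

Real GDP = Nominal / (implicit price deflator/100) = 7935.7 / 0.896 = 8856.81.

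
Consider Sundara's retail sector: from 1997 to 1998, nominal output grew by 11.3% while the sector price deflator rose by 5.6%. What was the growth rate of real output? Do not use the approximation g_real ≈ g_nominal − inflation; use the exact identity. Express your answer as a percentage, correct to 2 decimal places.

5.40%

(1 + g_nom) = (1 + g_real)(1 + π), so g_real = 1.1130 / 1.0560 − 1 = 0.05398.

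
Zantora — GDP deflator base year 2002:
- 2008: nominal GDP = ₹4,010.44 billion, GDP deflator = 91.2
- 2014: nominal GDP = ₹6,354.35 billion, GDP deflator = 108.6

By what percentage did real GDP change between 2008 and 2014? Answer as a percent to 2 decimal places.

33.06%

Real GDP 2008 = 4010.44 / 0.912 = 4397.41.
Real GDP 2014 = 6354.35 / 1.086 = 5851.15.
Real growth = 5851.15 / 4397.41 − 1 = 0.3306.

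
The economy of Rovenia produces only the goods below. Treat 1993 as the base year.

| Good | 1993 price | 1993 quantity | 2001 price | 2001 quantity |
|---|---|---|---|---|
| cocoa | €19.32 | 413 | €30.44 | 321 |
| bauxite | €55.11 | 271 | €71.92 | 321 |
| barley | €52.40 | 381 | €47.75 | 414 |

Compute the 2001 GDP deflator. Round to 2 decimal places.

115.44

Nominal GDP 2001 = 30.44·321 + 71.92·321 + 47.75·414 = 52626.06.
Real GDP 2001 (at 1993 prices) = 19.32·321 + 55.11·321 + 52.40·414 = 45585.63.
Deflator = Nominal/Real × 100 = 52626.06/45585.63 × 100 = 115.444.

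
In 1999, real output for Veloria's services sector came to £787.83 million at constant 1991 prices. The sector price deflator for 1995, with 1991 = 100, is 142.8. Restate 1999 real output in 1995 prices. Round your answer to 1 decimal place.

Real output in 1995 prices = Real output in 1991 prices × (P_1995/P_1991) = 787.83 × 1.428 = 1125.02.

£1,125.0 million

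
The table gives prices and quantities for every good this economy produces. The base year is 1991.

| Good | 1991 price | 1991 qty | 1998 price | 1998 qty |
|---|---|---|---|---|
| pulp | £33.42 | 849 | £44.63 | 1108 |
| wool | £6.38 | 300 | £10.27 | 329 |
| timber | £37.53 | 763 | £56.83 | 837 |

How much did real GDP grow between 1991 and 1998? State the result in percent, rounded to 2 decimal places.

Real GDP 1991 = Nominal GDP 1991 = 33.42·849 + 6.38·300 + 37.53·763 = 58922.97.
Real GDP 1998 (at 1991 prices) = 33.42·1108 + 6.38·329 + 37.53·837 = 70540.99.
Real growth = 70540.99/58922.97 − 1 = 0.1972.

19.72%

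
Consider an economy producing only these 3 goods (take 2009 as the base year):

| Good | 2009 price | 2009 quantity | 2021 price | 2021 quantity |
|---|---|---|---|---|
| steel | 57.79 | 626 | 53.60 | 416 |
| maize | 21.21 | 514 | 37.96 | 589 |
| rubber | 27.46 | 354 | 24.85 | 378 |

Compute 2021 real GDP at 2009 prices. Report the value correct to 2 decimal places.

Real GDP 2021 = Σ (p_2009 × q_2021) = 57.79·416 + 21.21·589 + 27.46·378 = 46913.21.

46913.21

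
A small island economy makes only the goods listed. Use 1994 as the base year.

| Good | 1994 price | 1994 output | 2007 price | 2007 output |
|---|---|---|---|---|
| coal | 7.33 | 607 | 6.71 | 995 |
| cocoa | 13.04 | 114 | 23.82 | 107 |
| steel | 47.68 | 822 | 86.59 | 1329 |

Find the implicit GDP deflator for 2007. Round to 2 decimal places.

172.51

Nominal GDP 2007 = 6.71·995 + 23.82·107 + 86.59·1329 = 124303.30.
Real GDP 2007 (at 1994 prices) = 7.33·995 + 13.04·107 + 47.68·1329 = 72055.35.
Deflator = Nominal/Real × 100 = 124303.30/72055.35 × 100 = 172.511.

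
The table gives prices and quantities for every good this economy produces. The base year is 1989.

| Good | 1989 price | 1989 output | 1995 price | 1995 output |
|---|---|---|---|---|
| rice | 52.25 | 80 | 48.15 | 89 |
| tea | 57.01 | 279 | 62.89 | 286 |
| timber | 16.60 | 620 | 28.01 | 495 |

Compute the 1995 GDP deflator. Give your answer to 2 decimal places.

Nominal GDP 1995 = 48.15·89 + 62.89·286 + 28.01·495 = 36136.84.
Real GDP 1995 (at 1989 prices) = 52.25·89 + 57.01·286 + 16.60·495 = 29172.11.
Deflator = Nominal/Real × 100 = 36136.84/29172.11 × 100 = 123.875.

123.87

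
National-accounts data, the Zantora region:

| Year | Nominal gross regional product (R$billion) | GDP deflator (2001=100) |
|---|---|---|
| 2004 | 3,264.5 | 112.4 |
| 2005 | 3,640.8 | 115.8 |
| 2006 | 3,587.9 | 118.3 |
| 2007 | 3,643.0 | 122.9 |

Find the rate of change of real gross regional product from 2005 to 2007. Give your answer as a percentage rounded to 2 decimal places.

-5.72%

Real gross regional product 2005 = 3640.8/1.158 = 3144.04.
Real gross regional product 2007 = 3643.0/1.229 = 2964.20.
Change = 2964.20/3144.04 − 1 = -0.0572.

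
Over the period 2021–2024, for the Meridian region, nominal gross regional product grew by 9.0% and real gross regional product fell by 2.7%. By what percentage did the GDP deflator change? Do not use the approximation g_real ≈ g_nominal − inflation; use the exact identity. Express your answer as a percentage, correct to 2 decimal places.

(1 + g_nom) = (1 + g_real)(1 + π), so π = 1.0900 / 0.9730 − 1 = 0.12025.

12.02%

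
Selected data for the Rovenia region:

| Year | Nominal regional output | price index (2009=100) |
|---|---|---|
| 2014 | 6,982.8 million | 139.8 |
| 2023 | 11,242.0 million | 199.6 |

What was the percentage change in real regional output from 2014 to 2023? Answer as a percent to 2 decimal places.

Real regional output 2014 = 6982.8 / 1.398 = 4994.85.
Real regional output 2023 = 11242.0 / 1.996 = 5632.26.
Real growth = 5632.26 / 4994.85 − 1 = 0.1276.

12.76%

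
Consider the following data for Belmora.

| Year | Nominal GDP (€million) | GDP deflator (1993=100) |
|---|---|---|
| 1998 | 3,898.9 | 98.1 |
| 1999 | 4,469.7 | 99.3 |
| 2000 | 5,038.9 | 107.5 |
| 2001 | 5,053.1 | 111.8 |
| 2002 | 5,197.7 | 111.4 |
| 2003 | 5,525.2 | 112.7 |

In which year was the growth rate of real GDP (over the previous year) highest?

1999: real = 4469.7/0.993 = 4501.21; growth vs 1998 (3974.41) = 13.25%.
2000: real = 5038.9/1.075 = 4687.35; growth vs 1999 (4501.21) = 4.14%.
2001: real = 5053.1/1.118 = 4519.77; growth vs 2000 (4687.35) = -3.58%.
2002: real = 5197.7/1.114 = 4665.80; growth vs 2001 (4519.77) = 3.23%.
2003: real = 5525.2/1.127 = 4902.57; growth vs 2002 (4665.80) = 5.07%.

1999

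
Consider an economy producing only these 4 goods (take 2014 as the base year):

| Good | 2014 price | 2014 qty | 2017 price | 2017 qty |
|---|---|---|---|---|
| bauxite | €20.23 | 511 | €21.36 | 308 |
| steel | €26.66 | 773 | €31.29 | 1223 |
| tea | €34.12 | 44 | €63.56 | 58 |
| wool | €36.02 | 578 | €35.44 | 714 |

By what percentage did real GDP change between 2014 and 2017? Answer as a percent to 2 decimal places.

Real GDP 2014 = Nominal GDP 2014 = 20.23·511 + 26.66·773 + 34.12·44 + 36.02·578 = 53266.55.
Real GDP 2017 (at 2014 prices) = 20.23·308 + 26.66·1223 + 34.12·58 + 36.02·714 = 66533.26.
Real growth = 66533.26/53266.55 − 1 = 0.2491.

24.91%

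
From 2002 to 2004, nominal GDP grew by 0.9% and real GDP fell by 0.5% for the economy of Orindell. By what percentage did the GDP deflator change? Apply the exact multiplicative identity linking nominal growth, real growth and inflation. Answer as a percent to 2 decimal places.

(1 + g_nom) = (1 + g_real)(1 + π), so π = 1.0090 / 0.9950 − 1 = 0.01407.

1.41%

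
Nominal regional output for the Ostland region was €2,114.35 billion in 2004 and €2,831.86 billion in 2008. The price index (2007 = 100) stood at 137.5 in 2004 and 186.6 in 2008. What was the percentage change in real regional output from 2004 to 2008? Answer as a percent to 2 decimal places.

Real regional output 2004 = 2114.35 / 1.375 = 1537.71.
Real regional output 2008 = 2831.86 / 1.866 = 1517.61.
Real growth = 1517.61 / 1537.71 − 1 = -0.0131.

-1.31%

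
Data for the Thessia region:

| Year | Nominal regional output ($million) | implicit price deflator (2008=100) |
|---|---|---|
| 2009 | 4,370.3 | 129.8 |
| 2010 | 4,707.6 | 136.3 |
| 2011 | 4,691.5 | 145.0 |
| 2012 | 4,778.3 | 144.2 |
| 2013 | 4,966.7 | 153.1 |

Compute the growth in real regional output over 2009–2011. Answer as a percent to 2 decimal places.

-3.90%

Real regional output 2009 = 4370.3/1.298 = 3366.95.
Real regional output 2011 = 4691.5/1.450 = 3235.52.
Change = 3235.52/3366.95 − 1 = -0.0390.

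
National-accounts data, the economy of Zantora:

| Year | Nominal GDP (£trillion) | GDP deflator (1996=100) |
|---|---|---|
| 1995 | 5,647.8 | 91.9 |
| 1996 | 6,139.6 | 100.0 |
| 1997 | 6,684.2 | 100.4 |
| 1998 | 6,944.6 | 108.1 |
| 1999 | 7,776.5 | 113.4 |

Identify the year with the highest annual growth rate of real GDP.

1996: real = 6139.6/1.000 = 6139.60; growth vs 1995 (6145.59) = -0.10%.
1997: real = 6684.2/1.004 = 6657.57; growth vs 1996 (6139.60) = 8.44%.
1998: real = 6944.6/1.081 = 6424.24; growth vs 1997 (6657.57) = -3.50%.
1999: real = 7776.5/1.134 = 6857.58; growth vs 1998 (6424.24) = 6.75%.

1997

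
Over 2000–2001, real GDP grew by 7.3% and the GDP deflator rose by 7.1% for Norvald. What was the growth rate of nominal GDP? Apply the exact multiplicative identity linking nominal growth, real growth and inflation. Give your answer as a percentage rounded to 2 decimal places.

14.92%

(1 + g_nom) = (1 + g_real)(1 + π) = 1.0730 × 1.0710 = 1.14918.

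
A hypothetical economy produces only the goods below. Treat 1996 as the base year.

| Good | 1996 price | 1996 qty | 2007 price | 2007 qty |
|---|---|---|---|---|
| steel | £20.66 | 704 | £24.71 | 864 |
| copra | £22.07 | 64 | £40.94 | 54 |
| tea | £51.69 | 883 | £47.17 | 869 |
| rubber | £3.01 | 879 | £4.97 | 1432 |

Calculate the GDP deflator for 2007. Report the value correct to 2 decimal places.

104.98

Nominal GDP 2007 = 24.71·864 + 40.94·54 + 47.17·869 + 4.97·1432 = 71667.97.
Real GDP 2007 (at 1996 prices) = 20.66·864 + 22.07·54 + 51.69·869 + 3.01·1432 = 68270.95.
Deflator = Nominal/Real × 100 = 71667.97/68270.95 × 100 = 104.976.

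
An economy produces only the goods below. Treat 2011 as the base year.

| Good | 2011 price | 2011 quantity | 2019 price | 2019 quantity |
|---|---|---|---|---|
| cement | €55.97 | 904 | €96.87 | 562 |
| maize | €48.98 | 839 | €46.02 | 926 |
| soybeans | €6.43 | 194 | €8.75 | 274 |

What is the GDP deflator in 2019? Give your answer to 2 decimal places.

126.57

Nominal GDP 2019 = 96.87·562 + 46.02·926 + 8.75·274 = 99452.96.
Real GDP 2019 (at 2011 prices) = 55.97·562 + 48.98·926 + 6.43·274 = 78572.44.
Deflator = Nominal/Real × 100 = 99452.96/78572.44 × 100 = 126.575.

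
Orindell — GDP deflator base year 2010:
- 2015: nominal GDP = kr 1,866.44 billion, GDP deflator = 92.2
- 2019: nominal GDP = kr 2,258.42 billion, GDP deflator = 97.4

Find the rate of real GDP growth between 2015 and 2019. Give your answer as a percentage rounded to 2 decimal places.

14.54%

Real GDP 2015 = 1866.44 / 0.922 = 2024.34.
Real GDP 2019 = 2258.42 / 0.974 = 2318.71.
Real growth = 2318.71 / 2024.34 − 1 = 0.1454.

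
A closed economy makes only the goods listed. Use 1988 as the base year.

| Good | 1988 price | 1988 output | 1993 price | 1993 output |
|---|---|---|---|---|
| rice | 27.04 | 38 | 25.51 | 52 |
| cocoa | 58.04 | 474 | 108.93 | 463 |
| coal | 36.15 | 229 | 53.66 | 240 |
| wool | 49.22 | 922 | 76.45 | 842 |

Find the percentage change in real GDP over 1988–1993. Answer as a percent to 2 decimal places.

-4.62%

Real GDP 1988 = Nominal GDP 1988 = 27.04·38 + 58.04·474 + 36.15·229 + 49.22·922 = 82197.67.
Real GDP 1993 (at 1988 prices) = 27.04·52 + 58.04·463 + 36.15·240 + 49.22·842 = 78397.84.
Real growth = 78397.84/82197.67 − 1 = -0.0462.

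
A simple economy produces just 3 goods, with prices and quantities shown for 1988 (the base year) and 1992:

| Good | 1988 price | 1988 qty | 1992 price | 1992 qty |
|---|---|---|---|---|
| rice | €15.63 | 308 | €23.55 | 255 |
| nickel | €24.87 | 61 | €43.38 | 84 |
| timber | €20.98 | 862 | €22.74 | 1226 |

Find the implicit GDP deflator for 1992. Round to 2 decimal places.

Nominal GDP 1992 = 23.55·255 + 43.38·84 + 22.74·1226 = 37528.41.
Real GDP 1992 (at 1988 prices) = 15.63·255 + 24.87·84 + 20.98·1226 = 31796.21.
Deflator = Nominal/Real × 100 = 37528.41/31796.21 × 100 = 118.028.

118.03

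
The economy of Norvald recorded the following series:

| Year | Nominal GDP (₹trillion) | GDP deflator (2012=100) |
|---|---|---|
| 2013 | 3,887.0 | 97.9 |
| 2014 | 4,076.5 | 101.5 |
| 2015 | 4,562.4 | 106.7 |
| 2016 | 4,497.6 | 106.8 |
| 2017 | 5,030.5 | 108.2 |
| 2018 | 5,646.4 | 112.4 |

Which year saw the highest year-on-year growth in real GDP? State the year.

2017

2014: real = 4076.5/1.015 = 4016.26; growth vs 2013 (3970.38) = 1.16%.
2015: real = 4562.4/1.067 = 4275.91; growth vs 2014 (4016.26) = 6.46%.
2016: real = 4497.6/1.068 = 4211.24; growth vs 2015 (4275.91) = -1.51%.
2017: real = 5030.5/1.082 = 4649.26; growth vs 2016 (4211.24) = 10.40%.
2018: real = 5646.4/1.124 = 5023.49; growth vs 2017 (4649.26) = 8.05%.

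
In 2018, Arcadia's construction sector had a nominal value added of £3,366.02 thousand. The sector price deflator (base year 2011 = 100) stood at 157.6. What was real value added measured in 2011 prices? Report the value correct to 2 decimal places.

£2,135.80 thousand

Real value added = Nominal / (sector price deflator/100) = 3366.02 / 1.576 = 2135.80.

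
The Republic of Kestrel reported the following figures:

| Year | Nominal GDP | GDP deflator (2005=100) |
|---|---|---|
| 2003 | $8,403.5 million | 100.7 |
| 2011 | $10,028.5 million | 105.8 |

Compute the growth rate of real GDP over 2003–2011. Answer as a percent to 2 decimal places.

13.58%

Real GDP 2003 = 8403.5 / 1.007 = 8345.08.
Real GDP 2011 = 10028.5 / 1.058 = 9478.73.
Real growth = 9478.73 / 8345.08 − 1 = 0.1358.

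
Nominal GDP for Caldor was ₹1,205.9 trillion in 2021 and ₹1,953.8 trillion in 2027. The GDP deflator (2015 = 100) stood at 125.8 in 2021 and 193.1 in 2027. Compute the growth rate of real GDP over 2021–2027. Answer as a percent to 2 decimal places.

Real GDP 2021 = 1205.9 / 1.258 = 958.59.
Real GDP 2027 = 1953.8 / 1.931 = 1011.81.
Real growth = 1011.81 / 958.59 − 1 = 0.0555.

5.55%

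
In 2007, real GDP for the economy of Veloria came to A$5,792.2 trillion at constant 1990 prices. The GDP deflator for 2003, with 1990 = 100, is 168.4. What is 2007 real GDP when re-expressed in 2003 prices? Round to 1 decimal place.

Real GDP in 2003 prices = Real GDP in 1990 prices × (P_2003/P_1990) = 5792.2 × 1.684 = 9754.06.

A$9,754.1 trillion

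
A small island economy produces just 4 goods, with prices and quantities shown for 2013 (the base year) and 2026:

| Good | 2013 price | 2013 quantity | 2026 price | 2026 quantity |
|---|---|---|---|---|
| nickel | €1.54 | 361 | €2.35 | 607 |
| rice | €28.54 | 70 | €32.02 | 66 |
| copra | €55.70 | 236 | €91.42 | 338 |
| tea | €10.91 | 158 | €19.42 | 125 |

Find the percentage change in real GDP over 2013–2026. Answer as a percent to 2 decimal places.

32.06%

Real GDP 2013 = Nominal GDP 2013 = 1.54·361 + 28.54·70 + 55.70·236 + 10.91·158 = 17422.72.
Real GDP 2026 (at 2013 prices) = 1.54·607 + 28.54·66 + 55.70·338 + 10.91·125 = 23008.77.
Real growth = 23008.77/17422.72 − 1 = 0.3206.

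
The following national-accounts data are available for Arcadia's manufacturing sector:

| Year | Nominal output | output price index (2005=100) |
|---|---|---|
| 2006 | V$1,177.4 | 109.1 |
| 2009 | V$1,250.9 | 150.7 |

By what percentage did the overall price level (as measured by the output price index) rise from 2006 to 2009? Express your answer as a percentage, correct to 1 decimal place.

Price-level change = 150.7 / 109.1 − 1 = 0.3813.

38.1%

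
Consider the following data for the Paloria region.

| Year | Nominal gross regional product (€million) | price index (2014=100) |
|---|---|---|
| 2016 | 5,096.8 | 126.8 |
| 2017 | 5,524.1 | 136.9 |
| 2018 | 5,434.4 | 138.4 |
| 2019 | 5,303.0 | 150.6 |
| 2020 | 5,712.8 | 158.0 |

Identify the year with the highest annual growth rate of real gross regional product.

2017: real = 5524.1/1.369 = 4035.14; growth vs 2016 (4019.56) = 0.39%.
2018: real = 5434.4/1.384 = 3926.59; growth vs 2017 (4035.14) = -2.69%.
2019: real = 5303.0/1.506 = 3521.25; growth vs 2018 (3926.59) = -10.32%.
2020: real = 5712.8/1.580 = 3615.70; growth vs 2019 (3521.25) = 2.68%.

2020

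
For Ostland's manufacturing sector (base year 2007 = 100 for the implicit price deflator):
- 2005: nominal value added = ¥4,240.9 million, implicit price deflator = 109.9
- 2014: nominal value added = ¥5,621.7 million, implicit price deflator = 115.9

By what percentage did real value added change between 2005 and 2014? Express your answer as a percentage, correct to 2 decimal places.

Real value added 2005 = 4240.9 / 1.099 = 3858.87.
Real value added 2014 = 5621.7 / 1.159 = 4850.47.
Real growth = 4850.47 / 3858.87 − 1 = 0.2570.

25.70%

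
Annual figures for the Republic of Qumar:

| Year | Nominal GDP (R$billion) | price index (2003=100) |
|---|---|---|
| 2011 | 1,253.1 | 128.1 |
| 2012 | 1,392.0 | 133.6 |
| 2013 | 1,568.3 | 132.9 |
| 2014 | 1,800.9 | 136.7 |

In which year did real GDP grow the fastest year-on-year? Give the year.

2012: real = 1392.0/1.336 = 1041.92; growth vs 2011 (978.22) = 6.51%.
2013: real = 1568.3/1.329 = 1180.06; growth vs 2012 (1041.92) = 13.26%.
2014: real = 1800.9/1.367 = 1317.41; growth vs 2013 (1180.06) = 11.64%.

2013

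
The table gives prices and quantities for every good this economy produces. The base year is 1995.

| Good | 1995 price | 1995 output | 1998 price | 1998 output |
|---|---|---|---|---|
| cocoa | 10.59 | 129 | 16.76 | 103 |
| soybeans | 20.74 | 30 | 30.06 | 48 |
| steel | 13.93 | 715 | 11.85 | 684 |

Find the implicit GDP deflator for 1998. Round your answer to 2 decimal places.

Nominal GDP 1998 = 16.76·103 + 30.06·48 + 11.85·684 = 11274.56.
Real GDP 1998 (at 1995 prices) = 10.59·103 + 20.74·48 + 13.93·684 = 11614.41.
Deflator = Nominal/Real × 100 = 11274.56/11614.41 × 100 = 97.074.

97.07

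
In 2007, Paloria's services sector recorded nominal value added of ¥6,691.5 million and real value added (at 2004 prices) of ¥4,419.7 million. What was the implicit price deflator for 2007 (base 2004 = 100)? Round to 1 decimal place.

implicit price deflator = (Nominal / Real) × 100 = 6691.5 / 4419.7 × 100 = 151.40.

151.4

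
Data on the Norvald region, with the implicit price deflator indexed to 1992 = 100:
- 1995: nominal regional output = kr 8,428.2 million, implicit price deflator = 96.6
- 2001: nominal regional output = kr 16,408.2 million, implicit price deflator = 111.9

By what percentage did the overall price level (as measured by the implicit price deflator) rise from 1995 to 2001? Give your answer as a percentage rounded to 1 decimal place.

15.8%

Price-level change = 111.9 / 96.6 − 1 = 0.1584.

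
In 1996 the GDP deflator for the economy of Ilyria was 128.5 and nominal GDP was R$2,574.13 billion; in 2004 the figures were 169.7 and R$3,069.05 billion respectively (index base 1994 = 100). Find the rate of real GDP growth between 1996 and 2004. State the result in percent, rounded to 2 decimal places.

-9.72%

Real GDP 1996 = 2574.13 / 1.285 = 2003.21.
Real GDP 2004 = 3069.05 / 1.697 = 1808.52.
Real growth = 1808.52 / 2003.21 − 1 = -0.0972.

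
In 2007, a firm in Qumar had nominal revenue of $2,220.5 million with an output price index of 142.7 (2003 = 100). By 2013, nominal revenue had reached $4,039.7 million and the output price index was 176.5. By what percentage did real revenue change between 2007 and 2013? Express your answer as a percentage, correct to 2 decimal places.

Deflate each year: 2007 → 2220.5/1.427 = 1556.06; 2013 → 4039.7/1.765 = 2288.78.
So real revenue changed by 2288.78/1556.06 − 1 = 0.4709, i.e. 47.09%.

47.09%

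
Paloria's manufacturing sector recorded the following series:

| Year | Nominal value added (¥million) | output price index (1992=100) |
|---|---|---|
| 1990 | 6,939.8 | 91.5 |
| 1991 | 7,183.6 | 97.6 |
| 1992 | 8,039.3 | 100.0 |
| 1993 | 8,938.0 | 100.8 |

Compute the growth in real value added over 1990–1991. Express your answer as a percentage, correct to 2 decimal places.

-2.96%

Real value added 1990 = 6939.8/0.915 = 7584.48.
Real value added 1991 = 7183.6/0.976 = 7360.25.
Change = 7360.25/7584.48 − 1 = -0.0296.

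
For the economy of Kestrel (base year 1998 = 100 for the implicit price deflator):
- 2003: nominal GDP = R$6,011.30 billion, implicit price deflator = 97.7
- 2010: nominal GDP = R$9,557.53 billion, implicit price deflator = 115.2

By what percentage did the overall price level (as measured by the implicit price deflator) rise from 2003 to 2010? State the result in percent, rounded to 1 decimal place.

Price-level change = 115.2 / 97.7 − 1 = 0.1791.

17.9%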